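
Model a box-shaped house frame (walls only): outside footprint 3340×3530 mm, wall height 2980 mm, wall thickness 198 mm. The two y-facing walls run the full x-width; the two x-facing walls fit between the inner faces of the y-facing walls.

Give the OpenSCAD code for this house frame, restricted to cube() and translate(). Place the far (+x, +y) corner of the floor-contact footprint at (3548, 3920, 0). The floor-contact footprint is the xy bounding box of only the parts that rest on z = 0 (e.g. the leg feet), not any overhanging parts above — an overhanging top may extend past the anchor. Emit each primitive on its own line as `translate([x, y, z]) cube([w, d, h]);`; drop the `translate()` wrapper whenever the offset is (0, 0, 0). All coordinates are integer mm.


translate([208, 390, 0]) cube([3340, 198, 2980]);
translate([208, 3722, 0]) cube([3340, 198, 2980]);
translate([208, 588, 0]) cube([198, 3134, 2980]);
translate([3350, 588, 0]) cube([198, 3134, 2980]);


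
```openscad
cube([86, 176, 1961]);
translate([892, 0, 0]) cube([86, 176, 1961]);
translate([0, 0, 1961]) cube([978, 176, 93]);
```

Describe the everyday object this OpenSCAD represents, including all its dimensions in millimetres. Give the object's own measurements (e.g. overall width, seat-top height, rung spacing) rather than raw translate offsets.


A door frame. The clear opening is 806 mm wide and 1961 mm high. Two 86 mm wide jambs, 176 mm deep, stand either side of the opening from the floor to the top of the opening. A 93 mm thick head sits across the top of both jambs, spanning the full outside width of the frame.


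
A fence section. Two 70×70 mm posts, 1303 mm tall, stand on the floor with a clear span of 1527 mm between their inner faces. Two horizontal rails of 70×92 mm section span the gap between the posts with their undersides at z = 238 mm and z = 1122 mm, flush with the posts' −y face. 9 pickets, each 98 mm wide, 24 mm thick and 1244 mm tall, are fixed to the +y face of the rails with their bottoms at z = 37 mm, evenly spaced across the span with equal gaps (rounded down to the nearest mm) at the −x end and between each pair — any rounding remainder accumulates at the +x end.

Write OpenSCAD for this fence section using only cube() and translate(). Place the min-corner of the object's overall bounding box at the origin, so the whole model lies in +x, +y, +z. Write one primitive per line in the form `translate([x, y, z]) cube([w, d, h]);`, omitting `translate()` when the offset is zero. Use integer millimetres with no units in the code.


cube([70, 70, 1303]);
translate([1597, 0, 0]) cube([70, 70, 1303]);
translate([70, 0, 238]) cube([1527, 70, 92]);
translate([70, 0, 1122]) cube([1527, 70, 92]);
translate([134, 70, 37]) cube([98, 24, 1244]);
translate([296, 70, 37]) cube([98, 24, 1244]);
translate([458, 70, 37]) cube([98, 24, 1244]);
translate([620, 70, 37]) cube([98, 24, 1244]);
translate([782, 70, 37]) cube([98, 24, 1244]);
translate([944, 70, 37]) cube([98, 24, 1244]);
translate([1106, 70, 37]) cube([98, 24, 1244]);
translate([1268, 70, 37]) cube([98, 24, 1244]);
translate([1430, 70, 37]) cube([98, 24, 1244]);


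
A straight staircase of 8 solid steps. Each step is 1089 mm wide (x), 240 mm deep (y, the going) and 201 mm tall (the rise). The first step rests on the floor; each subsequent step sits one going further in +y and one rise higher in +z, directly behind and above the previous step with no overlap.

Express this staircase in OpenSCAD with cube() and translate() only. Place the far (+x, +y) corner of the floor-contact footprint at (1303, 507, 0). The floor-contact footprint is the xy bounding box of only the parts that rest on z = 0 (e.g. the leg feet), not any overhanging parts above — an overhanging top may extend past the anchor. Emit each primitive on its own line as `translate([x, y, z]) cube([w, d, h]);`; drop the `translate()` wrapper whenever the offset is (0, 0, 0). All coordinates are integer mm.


translate([214, 267, 0]) cube([1089, 240, 201]);
translate([214, 507, 201]) cube([1089, 240, 201]);
translate([214, 747, 402]) cube([1089, 240, 201]);
translate([214, 987, 603]) cube([1089, 240, 201]);
translate([214, 1227, 804]) cube([1089, 240, 201]);
translate([214, 1467, 1005]) cube([1089, 240, 201]);
translate([214, 1707, 1206]) cube([1089, 240, 201]);
translate([214, 1947, 1407]) cube([1089, 240, 201]);


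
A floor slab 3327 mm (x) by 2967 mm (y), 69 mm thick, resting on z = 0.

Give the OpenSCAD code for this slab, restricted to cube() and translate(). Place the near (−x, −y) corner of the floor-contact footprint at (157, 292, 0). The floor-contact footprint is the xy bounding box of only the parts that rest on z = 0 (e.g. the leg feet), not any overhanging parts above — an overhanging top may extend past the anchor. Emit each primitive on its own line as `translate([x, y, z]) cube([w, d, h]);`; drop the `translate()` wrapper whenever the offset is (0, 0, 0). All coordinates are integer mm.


translate([157, 292, 0]) cube([3327, 2967, 69]);


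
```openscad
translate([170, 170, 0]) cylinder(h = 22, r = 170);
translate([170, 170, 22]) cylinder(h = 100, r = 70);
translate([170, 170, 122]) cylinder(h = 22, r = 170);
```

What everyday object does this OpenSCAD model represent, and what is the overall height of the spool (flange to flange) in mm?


A spool. The overall height is 144 mm.

Three coaxial cylinders, large–small–large — a spool. Two 22 mm flanges and a 100 mm core give 22 + 100 + 22 = 144 mm.


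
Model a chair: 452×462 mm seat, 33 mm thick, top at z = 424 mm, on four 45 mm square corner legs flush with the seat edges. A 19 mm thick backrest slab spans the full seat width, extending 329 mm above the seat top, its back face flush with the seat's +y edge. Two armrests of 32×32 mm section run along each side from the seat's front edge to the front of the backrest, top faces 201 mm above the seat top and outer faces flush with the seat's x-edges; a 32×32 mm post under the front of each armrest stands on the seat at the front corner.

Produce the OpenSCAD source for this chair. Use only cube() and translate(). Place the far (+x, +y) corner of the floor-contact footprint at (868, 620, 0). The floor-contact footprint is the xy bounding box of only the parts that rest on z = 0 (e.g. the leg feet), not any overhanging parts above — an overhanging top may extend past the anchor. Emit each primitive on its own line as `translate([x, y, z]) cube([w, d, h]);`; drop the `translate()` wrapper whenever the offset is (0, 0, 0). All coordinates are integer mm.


translate([416, 158, 391]) cube([452, 462, 33]);
translate([416, 158, 0]) cube([45, 45, 391]);
translate([823, 158, 0]) cube([45, 45, 391]);
translate([416, 575, 0]) cube([45, 45, 391]);
translate([823, 575, 0]) cube([45, 45, 391]);
translate([416, 601, 424]) cube([452, 19, 329]);
translate([416, 158, 593]) cube([32, 443, 32]);
translate([836, 158, 593]) cube([32, 443, 32]);
translate([416, 158, 424]) cube([32, 32, 169]);
translate([836, 158, 424]) cube([32, 32, 169]);


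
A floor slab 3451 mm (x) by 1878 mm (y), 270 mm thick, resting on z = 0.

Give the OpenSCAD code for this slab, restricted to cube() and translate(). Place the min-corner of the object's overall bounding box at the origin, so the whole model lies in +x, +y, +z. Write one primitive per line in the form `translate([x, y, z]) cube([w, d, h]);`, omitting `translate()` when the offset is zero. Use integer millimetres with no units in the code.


cube([3451, 1878, 270]);


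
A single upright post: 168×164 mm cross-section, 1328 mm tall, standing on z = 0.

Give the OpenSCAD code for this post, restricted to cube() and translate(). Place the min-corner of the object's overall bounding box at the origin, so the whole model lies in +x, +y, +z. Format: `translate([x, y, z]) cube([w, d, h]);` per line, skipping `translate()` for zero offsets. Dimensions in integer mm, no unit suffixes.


cube([168, 164, 1328]);


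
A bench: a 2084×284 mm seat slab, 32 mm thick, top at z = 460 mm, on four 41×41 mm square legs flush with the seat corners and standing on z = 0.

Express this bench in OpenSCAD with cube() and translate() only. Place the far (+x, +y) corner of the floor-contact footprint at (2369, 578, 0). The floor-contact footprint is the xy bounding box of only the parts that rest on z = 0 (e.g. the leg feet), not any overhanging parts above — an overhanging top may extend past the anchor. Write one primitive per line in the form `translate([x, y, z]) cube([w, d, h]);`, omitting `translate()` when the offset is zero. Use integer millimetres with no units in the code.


// leg_h = 460 − 32 = 428
translate([285, 294, 428]) cube([2084, 284, 32]);
translate([285, 294, 0]) cube([41, 41, 428]);
translate([285, 537, 0]) cube([41, 41, 428]);
translate([2328, 294, 0]) cube([41, 41, 428]);
translate([2328, 537, 0]) cube([41, 41, 428]);


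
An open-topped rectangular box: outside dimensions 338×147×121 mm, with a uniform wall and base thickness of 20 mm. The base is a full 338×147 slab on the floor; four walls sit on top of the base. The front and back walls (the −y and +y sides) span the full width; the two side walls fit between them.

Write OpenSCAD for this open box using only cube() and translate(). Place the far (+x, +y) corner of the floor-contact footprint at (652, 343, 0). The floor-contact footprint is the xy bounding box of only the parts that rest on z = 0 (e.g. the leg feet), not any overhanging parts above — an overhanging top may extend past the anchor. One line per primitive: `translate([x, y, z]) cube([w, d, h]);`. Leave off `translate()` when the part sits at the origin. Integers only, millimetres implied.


translate([314, 196, 0]) cube([338, 147, 20]);
translate([314, 196, 20]) cube([338, 20, 101]);
translate([314, 323, 20]) cube([338, 20, 101]);
translate([314, 216, 20]) cube([20, 107, 101]);
translate([632, 216, 20]) cube([20, 107, 101]);


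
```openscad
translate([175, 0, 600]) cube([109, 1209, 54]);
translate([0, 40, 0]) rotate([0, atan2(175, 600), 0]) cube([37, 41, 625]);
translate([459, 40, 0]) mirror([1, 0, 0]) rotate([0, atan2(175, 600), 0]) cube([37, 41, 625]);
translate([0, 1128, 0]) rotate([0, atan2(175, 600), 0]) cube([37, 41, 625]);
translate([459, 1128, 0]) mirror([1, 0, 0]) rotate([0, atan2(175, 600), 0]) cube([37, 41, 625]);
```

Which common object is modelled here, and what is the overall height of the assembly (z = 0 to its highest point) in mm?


A sawhorse. The overall height is 654 mm.

A beam across two mirrored pairs of raked legs — a sawhorse. The beam's underside is at z = 600 (matching the legs' vertical rise in atan2(175, 600)) and the beam is 54 mm tall, so its top is at 600 + 54 = 654 mm. The raked legs top out at the beam's underside, so that is the highest point.


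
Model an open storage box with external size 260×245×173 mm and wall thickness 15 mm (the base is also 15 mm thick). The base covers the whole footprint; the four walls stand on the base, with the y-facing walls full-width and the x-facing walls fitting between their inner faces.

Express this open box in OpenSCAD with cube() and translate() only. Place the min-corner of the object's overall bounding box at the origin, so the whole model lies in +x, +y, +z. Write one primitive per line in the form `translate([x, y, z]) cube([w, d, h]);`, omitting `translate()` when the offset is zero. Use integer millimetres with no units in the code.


cube([260, 245, 15]);
translate([0, 0, 15]) cube([260, 15, 158]);
translate([0, 230, 15]) cube([260, 15, 158]);
translate([0, 15, 15]) cube([15, 215, 158]);
translate([245, 15, 15]) cube([15, 215, 158]);


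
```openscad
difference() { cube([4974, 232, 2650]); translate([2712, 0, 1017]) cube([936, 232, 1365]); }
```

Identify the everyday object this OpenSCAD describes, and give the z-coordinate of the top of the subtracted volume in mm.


A wall with a window opening. The window head height is 2382 mm.

A wall with a rectangular opening subtracted — a window. Sill at z = 1017, opening 1365 mm tall, so the head is at 1017 + 1365 = 2382 mm.


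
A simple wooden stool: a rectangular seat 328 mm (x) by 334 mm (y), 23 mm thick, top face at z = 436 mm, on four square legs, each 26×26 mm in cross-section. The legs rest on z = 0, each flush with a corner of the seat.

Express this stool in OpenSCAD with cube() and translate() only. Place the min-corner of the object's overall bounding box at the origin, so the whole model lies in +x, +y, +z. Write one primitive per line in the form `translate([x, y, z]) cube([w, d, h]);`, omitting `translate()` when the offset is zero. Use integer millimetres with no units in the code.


translate([0, 0, 413]) cube([328, 334, 23]);
cube([26, 26, 413]);
translate([302, 0, 0]) cube([26, 26, 413]);
translate([0, 308, 0]) cube([26, 26, 413]);
translate([302, 308, 0]) cube([26, 26, 413]);


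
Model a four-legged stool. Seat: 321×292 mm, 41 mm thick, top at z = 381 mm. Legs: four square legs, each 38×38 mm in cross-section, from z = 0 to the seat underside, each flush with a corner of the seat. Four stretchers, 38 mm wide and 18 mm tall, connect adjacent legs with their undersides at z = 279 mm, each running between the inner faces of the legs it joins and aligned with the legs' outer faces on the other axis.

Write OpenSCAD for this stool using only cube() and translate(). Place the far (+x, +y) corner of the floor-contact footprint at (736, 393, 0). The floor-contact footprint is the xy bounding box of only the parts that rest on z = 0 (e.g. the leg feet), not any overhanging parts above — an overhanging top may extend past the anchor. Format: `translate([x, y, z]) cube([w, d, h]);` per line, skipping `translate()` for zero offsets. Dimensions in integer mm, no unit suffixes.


// leg_h = 381 - 41 = 340
// stretcher span = 321 - 2*38 = 245
translate([415, 101, 340]) cube([321, 292, 41]);
translate([415, 101, 0]) cube([38, 38, 340]);
translate([698, 101, 0]) cube([38, 38, 340]);
translate([415, 355, 0]) cube([38, 38, 340]);
translate([698, 355, 0]) cube([38, 38, 340]);
translate([453, 101, 279]) cube([245, 38, 18]);
translate([453, 355, 279]) cube([245, 38, 18]);
translate([415, 139, 279]) cube([38, 216, 18]);
translate([698, 139, 279]) cube([38, 216, 18]);


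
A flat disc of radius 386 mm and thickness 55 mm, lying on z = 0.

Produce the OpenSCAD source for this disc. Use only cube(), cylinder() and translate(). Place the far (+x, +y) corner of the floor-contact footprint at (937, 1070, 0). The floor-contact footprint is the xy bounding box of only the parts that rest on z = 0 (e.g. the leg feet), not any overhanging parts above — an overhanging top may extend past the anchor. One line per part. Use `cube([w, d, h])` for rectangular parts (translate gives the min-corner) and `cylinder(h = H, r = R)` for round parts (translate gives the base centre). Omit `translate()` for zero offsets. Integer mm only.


translate([551, 684, 0]) cylinder(h = 55, r = 386);


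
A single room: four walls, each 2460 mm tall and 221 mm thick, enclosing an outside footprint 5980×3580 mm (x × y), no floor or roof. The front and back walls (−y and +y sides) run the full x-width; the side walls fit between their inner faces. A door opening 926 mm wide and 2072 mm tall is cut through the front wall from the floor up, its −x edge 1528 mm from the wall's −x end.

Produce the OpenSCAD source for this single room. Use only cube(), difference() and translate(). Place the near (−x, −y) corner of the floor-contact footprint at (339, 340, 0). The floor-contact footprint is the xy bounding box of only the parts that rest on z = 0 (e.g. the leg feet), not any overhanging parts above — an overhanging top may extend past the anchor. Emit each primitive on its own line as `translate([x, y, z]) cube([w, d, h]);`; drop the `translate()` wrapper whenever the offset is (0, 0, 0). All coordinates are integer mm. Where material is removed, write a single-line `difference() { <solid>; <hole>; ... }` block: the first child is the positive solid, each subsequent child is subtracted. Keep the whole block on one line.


difference() { translate([339, 340, 0]) cube([5980, 221, 2460]); translate([1867, 340, 0]) cube([926, 221, 2072]); }
translate([339, 3699, 0]) cube([5980, 221, 2460]);
translate([339, 561, 0]) cube([221, 3138, 2460]);
translate([6098, 561, 0]) cube([221, 3138, 2460]);


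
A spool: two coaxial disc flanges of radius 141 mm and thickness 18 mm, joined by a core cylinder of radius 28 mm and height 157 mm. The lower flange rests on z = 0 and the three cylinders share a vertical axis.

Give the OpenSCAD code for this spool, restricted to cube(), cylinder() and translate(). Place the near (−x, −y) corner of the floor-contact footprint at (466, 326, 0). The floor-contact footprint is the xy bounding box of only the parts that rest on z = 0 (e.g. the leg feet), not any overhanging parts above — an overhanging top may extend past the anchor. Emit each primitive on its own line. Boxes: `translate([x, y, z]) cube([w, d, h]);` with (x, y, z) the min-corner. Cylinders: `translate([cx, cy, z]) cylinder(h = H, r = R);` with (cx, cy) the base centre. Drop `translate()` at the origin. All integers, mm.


translate([607, 467, 0]) cylinder(h = 18, r = 141);
translate([607, 467, 18]) cylinder(h = 157, r = 28);
translate([607, 467, 175]) cylinder(h = 18, r = 141);


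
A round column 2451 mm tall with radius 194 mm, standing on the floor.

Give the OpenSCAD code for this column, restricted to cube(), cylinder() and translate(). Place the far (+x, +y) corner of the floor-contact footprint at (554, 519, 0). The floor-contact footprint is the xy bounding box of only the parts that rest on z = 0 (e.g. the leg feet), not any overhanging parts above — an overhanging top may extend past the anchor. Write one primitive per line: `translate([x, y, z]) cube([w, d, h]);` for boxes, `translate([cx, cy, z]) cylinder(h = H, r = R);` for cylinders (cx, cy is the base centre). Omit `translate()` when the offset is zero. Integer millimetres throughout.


translate([360, 325, 0]) cylinder(h = 2451, r = 194);


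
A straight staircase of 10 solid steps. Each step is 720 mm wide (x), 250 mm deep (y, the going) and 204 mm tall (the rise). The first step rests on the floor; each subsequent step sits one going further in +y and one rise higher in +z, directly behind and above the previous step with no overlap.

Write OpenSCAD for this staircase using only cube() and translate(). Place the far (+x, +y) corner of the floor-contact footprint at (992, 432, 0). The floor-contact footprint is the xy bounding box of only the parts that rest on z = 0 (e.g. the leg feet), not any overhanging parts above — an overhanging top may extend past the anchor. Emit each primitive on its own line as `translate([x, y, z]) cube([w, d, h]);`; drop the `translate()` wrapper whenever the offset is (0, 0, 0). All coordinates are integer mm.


translate([272, 182, 0]) cube([720, 250, 204]);
translate([272, 432, 204]) cube([720, 250, 204]);
translate([272, 682, 408]) cube([720, 250, 204]);
translate([272, 932, 612]) cube([720, 250, 204]);
translate([272, 1182, 816]) cube([720, 250, 204]);
translate([272, 1432, 1020]) cube([720, 250, 204]);
translate([272, 1682, 1224]) cube([720, 250, 204]);
translate([272, 1932, 1428]) cube([720, 250, 204]);
translate([272, 2182, 1632]) cube([720, 250, 204]);
translate([272, 2432, 1836]) cube([720, 250, 204]);


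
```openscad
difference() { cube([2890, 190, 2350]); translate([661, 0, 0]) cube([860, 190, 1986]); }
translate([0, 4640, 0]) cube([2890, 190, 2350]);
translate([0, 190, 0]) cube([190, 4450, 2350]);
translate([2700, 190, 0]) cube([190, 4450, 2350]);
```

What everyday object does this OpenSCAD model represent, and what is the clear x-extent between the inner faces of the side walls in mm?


A single room. The interior width is 2510 mm.

Four walls enclosing a rectangle with a door in the front wall — a room. Outside width 2890 minus two 190 mm walls gives 2510 mm.


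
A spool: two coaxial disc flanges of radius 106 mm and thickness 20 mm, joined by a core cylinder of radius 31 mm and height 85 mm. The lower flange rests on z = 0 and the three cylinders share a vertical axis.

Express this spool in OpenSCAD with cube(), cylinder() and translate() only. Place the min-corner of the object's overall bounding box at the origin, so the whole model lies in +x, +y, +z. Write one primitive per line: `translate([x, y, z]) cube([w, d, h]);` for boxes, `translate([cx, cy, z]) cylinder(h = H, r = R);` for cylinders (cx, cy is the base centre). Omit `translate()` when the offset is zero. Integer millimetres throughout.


translate([106, 106, 0]) cylinder(h = 20, r = 106);
translate([106, 106, 20]) cylinder(h = 85, r = 31);
translate([106, 106, 105]) cylinder(h = 20, r = 106);


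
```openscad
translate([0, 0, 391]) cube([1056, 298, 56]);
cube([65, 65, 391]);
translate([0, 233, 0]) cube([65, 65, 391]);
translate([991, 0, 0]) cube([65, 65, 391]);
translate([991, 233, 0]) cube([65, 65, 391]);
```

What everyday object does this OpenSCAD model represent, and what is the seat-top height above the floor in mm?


A bench. The seat-top height is 447 mm.

A long slab on four corner posts — a bench. The slab sits at z = 391 with thickness 56, so the top is 391 + 56 = 447 mm.


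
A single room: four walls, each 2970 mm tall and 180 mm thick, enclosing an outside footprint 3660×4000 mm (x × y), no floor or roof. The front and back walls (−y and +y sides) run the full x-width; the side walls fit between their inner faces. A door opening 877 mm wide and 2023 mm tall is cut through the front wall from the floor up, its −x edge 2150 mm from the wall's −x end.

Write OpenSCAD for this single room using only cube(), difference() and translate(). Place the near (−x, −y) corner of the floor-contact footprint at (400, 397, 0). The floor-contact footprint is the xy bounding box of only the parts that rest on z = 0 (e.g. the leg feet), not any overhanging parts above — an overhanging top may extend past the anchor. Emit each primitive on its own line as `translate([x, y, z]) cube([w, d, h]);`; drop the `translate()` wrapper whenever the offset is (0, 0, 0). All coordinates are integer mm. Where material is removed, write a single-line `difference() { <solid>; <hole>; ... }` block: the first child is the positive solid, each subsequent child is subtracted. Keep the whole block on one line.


difference() { translate([400, 397, 0]) cube([3660, 180, 2970]); translate([2550, 397, 0]) cube([877, 180, 2023]); }
translate([400, 4217, 0]) cube([3660, 180, 2970]);
translate([400, 577, 0]) cube([180, 3640, 2970]);
translate([3880, 577, 0]) cube([180, 3640, 2970]);


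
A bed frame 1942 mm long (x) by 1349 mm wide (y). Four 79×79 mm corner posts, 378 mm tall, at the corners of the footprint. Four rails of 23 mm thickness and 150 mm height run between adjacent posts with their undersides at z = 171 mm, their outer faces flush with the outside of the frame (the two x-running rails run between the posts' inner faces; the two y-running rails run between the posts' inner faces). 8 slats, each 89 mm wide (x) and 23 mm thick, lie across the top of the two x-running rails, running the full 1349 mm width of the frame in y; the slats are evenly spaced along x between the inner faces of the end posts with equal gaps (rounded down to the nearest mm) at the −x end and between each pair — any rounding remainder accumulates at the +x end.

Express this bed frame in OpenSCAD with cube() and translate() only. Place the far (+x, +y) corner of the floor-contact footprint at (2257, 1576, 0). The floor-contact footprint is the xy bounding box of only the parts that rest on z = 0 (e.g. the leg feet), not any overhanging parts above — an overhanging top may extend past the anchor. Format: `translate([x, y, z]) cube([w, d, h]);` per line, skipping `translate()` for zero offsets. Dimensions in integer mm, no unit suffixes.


translate([315, 227, 0]) cube([79, 79, 378]);
translate([315, 1497, 0]) cube([79, 79, 378]);
translate([2178, 227, 0]) cube([79, 79, 378]);
translate([2178, 1497, 0]) cube([79, 79, 378]);
translate([394, 227, 171]) cube([1784, 23, 150]);
translate([394, 1553, 171]) cube([1784, 23, 150]);
translate([315, 306, 171]) cube([23, 1191, 150]);
translate([2234, 306, 171]) cube([23, 1191, 150]);
translate([513, 227, 321]) cube([89, 1349, 23]);
translate([721, 227, 321]) cube([89, 1349, 23]);
translate([929, 227, 321]) cube([89, 1349, 23]);
translate([1137, 227, 321]) cube([89, 1349, 23]);
translate([1345, 227, 321]) cube([89, 1349, 23]);
translate([1553, 227, 321]) cube([89, 1349, 23]);
translate([1761, 227, 321]) cube([89, 1349, 23]);
translate([1969, 227, 321]) cube([89, 1349, 23]);


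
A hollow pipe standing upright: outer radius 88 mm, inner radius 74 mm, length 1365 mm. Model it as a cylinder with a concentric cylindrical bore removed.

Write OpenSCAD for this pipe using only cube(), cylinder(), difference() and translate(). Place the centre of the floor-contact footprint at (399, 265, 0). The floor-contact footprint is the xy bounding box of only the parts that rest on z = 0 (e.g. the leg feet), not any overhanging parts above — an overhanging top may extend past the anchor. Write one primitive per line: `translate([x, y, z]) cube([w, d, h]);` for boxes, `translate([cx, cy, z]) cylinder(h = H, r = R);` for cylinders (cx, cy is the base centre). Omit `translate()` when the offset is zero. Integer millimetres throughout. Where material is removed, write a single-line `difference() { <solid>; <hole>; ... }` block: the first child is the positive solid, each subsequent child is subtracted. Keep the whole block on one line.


difference() { translate([399, 265, 0]) cylinder(h = 1365, r = 88); translate([399, 265, 0]) cylinder(h = 1365, r = 74); }


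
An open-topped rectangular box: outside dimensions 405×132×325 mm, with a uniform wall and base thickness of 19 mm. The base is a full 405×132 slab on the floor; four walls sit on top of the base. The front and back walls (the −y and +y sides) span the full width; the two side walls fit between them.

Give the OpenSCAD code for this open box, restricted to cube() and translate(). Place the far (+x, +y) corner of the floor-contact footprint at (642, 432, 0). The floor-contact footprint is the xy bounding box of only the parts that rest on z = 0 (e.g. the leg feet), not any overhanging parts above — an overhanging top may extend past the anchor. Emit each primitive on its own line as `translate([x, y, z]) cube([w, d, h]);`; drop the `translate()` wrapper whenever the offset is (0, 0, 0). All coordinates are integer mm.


translate([237, 300, 0]) cube([405, 132, 19]);
translate([237, 300, 19]) cube([405, 19, 306]);
translate([237, 413, 19]) cube([405, 19, 306]);
translate([237, 319, 19]) cube([19, 94, 306]);
translate([623, 319, 19]) cube([19, 94, 306]);


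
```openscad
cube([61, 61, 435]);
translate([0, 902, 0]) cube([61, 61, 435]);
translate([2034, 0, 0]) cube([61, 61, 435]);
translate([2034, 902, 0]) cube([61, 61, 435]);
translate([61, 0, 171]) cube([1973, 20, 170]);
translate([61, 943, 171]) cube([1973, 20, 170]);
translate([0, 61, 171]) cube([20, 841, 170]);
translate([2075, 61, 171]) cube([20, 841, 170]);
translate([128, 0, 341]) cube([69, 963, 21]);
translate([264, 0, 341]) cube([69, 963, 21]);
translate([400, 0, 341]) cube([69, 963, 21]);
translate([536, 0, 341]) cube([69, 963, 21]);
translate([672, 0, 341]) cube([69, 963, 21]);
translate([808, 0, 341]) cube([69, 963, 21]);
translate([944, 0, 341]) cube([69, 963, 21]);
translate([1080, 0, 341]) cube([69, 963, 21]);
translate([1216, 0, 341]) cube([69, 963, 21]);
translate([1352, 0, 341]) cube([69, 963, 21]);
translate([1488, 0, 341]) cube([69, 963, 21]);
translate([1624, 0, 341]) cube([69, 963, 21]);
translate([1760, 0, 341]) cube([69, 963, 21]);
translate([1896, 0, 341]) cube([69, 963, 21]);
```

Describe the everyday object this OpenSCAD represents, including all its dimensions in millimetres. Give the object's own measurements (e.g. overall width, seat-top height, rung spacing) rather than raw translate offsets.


A bed frame 2095 mm long (x) by 963 mm wide (y). Four 61×61 mm corner posts, 435 mm tall, at the corners of the footprint. Four rails of 20 mm thickness and 170 mm height run between adjacent posts with their undersides at z = 171 mm, their outer faces flush with the outside of the frame (the two x-running rails run between the posts' inner faces; the two y-running rails run between the posts' inner faces). 14 slats, each 69 mm wide (x) and 21 mm thick, lie across the top of the two x-running rails, running the full 963 mm width of the frame in y; along x they sit between the end posts with a 67 mm gap after the −x posts and between neighbouring slats, leaving 69 mm before the +x posts.


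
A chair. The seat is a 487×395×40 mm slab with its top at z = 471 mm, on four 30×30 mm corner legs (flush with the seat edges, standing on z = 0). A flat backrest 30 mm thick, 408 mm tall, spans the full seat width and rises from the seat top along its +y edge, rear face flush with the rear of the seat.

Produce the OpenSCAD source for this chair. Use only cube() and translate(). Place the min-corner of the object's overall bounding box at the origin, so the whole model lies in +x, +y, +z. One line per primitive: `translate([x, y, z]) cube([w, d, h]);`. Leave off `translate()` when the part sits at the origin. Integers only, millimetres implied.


translate([0, 0, 431]) cube([487, 395, 40]);
cube([30, 30, 431]);
translate([457, 0, 0]) cube([30, 30, 431]);
translate([0, 365, 0]) cube([30, 30, 431]);
translate([457, 365, 0]) cube([30, 30, 431]);
translate([0, 365, 471]) cube([487, 30, 408]);


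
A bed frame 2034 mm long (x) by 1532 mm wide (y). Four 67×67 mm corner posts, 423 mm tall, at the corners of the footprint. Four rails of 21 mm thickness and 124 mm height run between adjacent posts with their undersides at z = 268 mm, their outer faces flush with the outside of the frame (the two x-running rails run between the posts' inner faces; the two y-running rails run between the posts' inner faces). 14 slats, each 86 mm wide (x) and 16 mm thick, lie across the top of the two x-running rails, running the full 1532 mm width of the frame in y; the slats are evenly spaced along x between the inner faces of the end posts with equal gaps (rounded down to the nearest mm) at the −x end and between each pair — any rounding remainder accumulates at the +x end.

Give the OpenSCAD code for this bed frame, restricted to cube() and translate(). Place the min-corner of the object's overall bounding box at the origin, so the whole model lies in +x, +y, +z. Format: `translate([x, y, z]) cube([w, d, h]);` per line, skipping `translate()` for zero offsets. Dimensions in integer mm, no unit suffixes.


cube([67, 67, 423]);
translate([0, 1465, 0]) cube([67, 67, 423]);
translate([1967, 0, 0]) cube([67, 67, 423]);
translate([1967, 1465, 0]) cube([67, 67, 423]);
translate([67, 0, 268]) cube([1900, 21, 124]);
translate([67, 1511, 268]) cube([1900, 21, 124]);
translate([0, 67, 268]) cube([21, 1398, 124]);
translate([2013, 67, 268]) cube([21, 1398, 124]);
translate([113, 0, 392]) cube([86, 1532, 16]);
translate([245, 0, 392]) cube([86, 1532, 16]);
translate([377, 0, 392]) cube([86, 1532, 16]);
translate([509, 0, 392]) cube([86, 1532, 16]);
translate([641, 0, 392]) cube([86, 1532, 16]);
translate([773, 0, 392]) cube([86, 1532, 16]);
translate([905, 0, 392]) cube([86, 1532, 16]);
translate([1037, 0, 392]) cube([86, 1532, 16]);
translate([1169, 0, 392]) cube([86, 1532, 16]);
translate([1301, 0, 392]) cube([86, 1532, 16]);
translate([1433, 0, 392]) cube([86, 1532, 16]);
translate([1565, 0, 392]) cube([86, 1532, 16]);
translate([1697, 0, 392]) cube([86, 1532, 16]);
translate([1829, 0, 392]) cube([86, 1532, 16]);


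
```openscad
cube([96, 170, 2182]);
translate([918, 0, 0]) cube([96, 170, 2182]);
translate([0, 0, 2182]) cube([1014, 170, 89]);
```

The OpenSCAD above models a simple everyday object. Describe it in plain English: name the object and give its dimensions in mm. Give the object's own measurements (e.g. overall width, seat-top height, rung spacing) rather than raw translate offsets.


A door frame. The clear opening is 822 mm wide and 2182 mm high. Two 96 mm wide jambs, 170 mm deep, stand either side of the opening from the floor to the top of the opening. A 89 mm thick head sits across the top of both jambs, spanning the full outside width of the frame.


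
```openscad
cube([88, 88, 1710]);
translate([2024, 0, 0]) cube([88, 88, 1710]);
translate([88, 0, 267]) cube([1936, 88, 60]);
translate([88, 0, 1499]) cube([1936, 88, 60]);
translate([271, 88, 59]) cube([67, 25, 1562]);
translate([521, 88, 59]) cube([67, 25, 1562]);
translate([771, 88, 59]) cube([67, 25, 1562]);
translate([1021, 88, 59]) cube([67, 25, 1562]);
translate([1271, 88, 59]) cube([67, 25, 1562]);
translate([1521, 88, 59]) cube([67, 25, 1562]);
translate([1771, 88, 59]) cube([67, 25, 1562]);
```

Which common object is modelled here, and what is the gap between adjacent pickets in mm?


A fence section. The picket gap is 183 mm.

Two posts, two rails, 7 pickets — a fence section. Span 1936 mm holds 7 pickets of 67 mm with 8 equal gaps: ⌊(1936 − 7·67) / 8⌋ = 183 mm.


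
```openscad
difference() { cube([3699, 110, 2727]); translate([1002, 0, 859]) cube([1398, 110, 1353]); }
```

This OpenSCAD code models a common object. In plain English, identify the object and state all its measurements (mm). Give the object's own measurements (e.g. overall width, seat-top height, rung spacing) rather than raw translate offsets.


A wall 3699 mm long (x), 110 mm thick (y), 2727 mm tall, with a rectangular window opening cut through it. The opening is 1398 mm wide and 1353 mm tall; its sill is at z = 859 mm and its near (−x) edge is 1002 mm from the wall's −x end. The opening passes through the full wall thickness.


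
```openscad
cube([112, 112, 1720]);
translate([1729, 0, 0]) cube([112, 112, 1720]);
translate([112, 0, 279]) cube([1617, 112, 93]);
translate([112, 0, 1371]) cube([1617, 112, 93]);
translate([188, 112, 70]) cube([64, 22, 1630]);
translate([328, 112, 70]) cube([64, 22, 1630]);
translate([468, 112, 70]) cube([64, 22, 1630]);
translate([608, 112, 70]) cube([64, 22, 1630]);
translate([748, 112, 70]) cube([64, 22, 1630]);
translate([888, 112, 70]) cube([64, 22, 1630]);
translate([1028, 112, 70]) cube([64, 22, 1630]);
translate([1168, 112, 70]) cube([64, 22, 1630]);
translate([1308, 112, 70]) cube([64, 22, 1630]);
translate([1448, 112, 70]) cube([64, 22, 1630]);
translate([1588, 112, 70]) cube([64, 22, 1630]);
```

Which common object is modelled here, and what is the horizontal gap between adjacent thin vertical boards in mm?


A fence section. The picket gap is 76 mm.

Two posts, two rails, 11 pickets — a fence section. Span 1617 mm holds 11 pickets of 64 mm with 12 equal gaps: ⌊(1617 − 11·64) / 12⌋ = 76 mm.


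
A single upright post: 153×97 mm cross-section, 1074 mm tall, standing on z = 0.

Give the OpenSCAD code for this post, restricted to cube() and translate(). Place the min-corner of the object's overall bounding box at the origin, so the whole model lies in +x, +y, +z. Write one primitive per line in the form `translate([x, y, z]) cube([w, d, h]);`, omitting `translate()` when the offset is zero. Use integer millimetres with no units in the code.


cube([153, 97, 1074]);


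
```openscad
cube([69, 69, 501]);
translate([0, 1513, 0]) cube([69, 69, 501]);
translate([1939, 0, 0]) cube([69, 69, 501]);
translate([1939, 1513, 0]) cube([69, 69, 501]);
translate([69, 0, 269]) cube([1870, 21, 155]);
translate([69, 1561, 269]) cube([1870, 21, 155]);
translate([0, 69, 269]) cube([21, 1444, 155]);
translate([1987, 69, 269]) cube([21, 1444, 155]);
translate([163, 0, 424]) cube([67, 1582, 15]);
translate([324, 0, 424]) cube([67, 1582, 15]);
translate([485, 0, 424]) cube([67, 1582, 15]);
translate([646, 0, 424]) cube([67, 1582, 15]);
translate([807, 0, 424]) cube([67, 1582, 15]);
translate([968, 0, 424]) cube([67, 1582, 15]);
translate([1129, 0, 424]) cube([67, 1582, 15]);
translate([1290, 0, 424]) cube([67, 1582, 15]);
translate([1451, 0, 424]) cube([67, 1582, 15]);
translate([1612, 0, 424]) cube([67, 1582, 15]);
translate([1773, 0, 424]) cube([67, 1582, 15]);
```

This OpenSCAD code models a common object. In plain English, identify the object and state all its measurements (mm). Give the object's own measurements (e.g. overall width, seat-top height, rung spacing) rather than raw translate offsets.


A bed frame 2008 mm long (x) by 1582 mm wide (y). Four 69×69 mm corner posts, 501 mm tall, at the corners of the footprint. Four rails of 21 mm thickness and 155 mm height run between adjacent posts with their undersides at z = 269 mm, their outer faces flush with the outside of the frame (the two x-running rails run between the posts' inner faces; the two y-running rails run between the posts' inner faces). 11 slats, each 67 mm wide (x) and 15 mm thick, lie across the top of the two x-running rails, running the full 1582 mm width of the frame in y; along x they sit between the end posts with a 94 mm gap after the −x posts and between neighbouring slats, leaving 99 mm before the +x posts.


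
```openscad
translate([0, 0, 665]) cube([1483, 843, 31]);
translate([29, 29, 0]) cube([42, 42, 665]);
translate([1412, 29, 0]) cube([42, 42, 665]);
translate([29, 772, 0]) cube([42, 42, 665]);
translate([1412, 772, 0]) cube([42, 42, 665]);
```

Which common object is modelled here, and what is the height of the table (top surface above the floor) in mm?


A table. The table height is 696 mm.

A 1483×843×31 slab sits at z = 665 on four 42 mm square posts — a table. The top surface is at 665 + 31 = 696 mm.


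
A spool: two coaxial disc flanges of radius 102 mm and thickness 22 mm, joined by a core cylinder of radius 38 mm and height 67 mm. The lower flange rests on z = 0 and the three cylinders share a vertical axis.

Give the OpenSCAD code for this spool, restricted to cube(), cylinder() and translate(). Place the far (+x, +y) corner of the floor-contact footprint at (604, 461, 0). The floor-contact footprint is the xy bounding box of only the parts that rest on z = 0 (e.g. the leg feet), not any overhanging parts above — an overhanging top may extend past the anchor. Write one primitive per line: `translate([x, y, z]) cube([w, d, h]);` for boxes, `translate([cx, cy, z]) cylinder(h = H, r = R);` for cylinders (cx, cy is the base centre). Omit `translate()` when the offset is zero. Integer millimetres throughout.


translate([502, 359, 0]) cylinder(h = 22, r = 102);
translate([502, 359, 22]) cylinder(h = 67, r = 38);
translate([502, 359, 89]) cylinder(h = 22, r = 102);


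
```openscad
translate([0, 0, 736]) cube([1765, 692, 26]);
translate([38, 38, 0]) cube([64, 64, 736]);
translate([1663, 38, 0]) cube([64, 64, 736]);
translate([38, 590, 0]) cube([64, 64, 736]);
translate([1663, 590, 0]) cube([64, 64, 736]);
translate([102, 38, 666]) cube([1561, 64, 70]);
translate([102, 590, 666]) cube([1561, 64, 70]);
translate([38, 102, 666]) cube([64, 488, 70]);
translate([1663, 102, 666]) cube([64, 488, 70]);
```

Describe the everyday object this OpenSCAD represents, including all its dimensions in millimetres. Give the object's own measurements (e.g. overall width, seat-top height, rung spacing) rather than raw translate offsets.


A rectangular dining table. The top is 1765×692×26 mm with its upper surface at z = 762 mm. It stands on four 64×64 mm square legs, each inset 38 mm from the nearest pair of top edges, running from the floor to the underside of the top. Four apron rails, 64 mm thick and 70 mm tall, run between adjacent legs with their top edges flush with the underside of the top and their outer faces flush with the legs' outer faces.


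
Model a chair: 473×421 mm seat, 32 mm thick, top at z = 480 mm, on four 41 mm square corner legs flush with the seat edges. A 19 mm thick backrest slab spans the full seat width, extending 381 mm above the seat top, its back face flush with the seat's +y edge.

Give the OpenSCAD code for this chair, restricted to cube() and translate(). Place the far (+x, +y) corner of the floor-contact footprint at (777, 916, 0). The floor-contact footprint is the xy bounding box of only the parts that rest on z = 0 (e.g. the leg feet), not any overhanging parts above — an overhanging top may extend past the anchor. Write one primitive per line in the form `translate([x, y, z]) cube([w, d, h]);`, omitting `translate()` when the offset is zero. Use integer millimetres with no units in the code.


// leg_h = 480 - 32 = 448
translate([304, 495, 448]) cube([473, 421, 32]);
translate([304, 495, 0]) cube([41, 41, 448]);
translate([736, 495, 0]) cube([41, 41, 448]);
translate([304, 875, 0]) cube([41, 41, 448]);
translate([736, 875, 0]) cube([41, 41, 448]);
translate([304, 897, 480]) cube([473, 19, 381]);
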